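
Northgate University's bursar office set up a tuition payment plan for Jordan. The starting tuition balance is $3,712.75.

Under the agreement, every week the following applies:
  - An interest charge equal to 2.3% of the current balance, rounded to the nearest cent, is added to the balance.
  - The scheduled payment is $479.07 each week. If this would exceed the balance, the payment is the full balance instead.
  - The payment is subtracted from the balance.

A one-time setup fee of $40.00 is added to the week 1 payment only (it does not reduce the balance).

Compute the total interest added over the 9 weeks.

# | Opening | Interest | Payment | Fee | End bal
1 | $3,712.75 | $85.39 | $479.07 | $40.00 | $3,319.07
2 | $3,319.07 | $76.34 | $479.07 | — | $2,916.34
3 | $2,916.34 | $67.08 | $479.07 | — | $2,504.35
4 | $2,504.35 | $57.60 | $479.07 | — | $2,082.88
5 | $2,082.88 | $47.91 | $479.07 | — | $1,651.72
6 | $1,651.72 | $37.99 | $479.07 | — | $1,210.64
7 | $1,210.64 | $27.84 | $479.07 | — | $759.41
8 | $759.41 | $17.47 | $479.07 | — | $297.81
9 | $297.81 | $6.85 | $304.66 | — | $0.00
Total interest: $85.39 + $76.34 + $67.08 + $57.60 + $47.91 + $37.99 + $27.84 + $17.47 + $6.85 = $424.47

$424.47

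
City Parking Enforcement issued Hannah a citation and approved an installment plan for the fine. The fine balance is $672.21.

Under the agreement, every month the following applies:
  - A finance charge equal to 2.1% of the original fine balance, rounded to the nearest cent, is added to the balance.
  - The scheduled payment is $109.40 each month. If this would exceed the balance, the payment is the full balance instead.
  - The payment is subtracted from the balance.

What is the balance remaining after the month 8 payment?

Month 1: $672.21 +$14.12 interest = $686.33; pay $109.40 → $576.93
Month 2: $576.93 +$14.12 interest = $591.05; pay $109.40 → $481.65
Month 3: $481.65 +$14.12 interest = $495.77; pay $109.40 → $386.37
Month 4: $386.37 +$14.12 interest = $400.49; pay $109.40 → $291.09
Month 5: $291.09 +$14.12 interest = $305.21; pay $109.40 → $195.81
Month 6: $195.81 +$14.12 interest = $209.93; pay $109.40 → $100.53
Month 7: $100.53 +$14.12 interest = $114.65; pay $109.40 → $5.25
Month 8: $5.25 +$14.12 interest = $19.37; pay $19.37 → $0.00

$0.00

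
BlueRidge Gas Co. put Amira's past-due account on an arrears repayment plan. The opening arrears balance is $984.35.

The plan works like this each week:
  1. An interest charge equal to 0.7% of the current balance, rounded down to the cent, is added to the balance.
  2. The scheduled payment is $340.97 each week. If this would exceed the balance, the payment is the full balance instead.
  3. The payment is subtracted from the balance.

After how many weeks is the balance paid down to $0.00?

# | Opening | Interest | Payment | End bal
1 | $984.35 | $6.89 | $340.97 | $650.27
2 | $650.27 | $4.55 | $340.97 | $313.85
3 | $313.85 | $2.19 | $316.04 | $0.00
Balance reaches $0.00 in week 3.

3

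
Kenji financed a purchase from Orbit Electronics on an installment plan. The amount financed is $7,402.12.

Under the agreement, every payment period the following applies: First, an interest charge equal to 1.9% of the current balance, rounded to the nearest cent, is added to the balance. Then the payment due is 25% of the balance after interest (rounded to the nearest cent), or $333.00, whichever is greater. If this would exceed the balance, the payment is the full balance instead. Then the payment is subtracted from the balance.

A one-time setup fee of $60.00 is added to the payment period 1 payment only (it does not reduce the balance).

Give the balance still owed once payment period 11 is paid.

$0.00

Payment period 1: opening $7,402.12; interest $140.64 → $7,542.76; payment $1,885.69 (+ $60.00 fee); balance $5,657.07
Payment period 2: opening $5,657.07; interest $107.48 → $5,764.55; payment $1,441.14; balance $4,323.41
Payment period 3: opening $4,323.41; interest $82.14 → $4,405.55; payment $1,101.39; balance $3,304.16
Payment period 4: opening $3,304.16; interest $62.78 → $3,366.94; payment $841.74; balance $2,525.20
Payment period 5: opening $2,525.20; interest $47.98 → $2,573.18; payment $643.30; balance $1,929.88
Payment period 6: opening $1,929.88; interest $36.67 → $1,966.55; payment $491.64; balance $1,474.91
Payment period 7: opening $1,474.91; interest $28.02 → $1,502.93; payment $375.73; balance $1,127.20
Payment period 8: opening $1,127.20; interest $21.42 → $1,148.62; payment $333.00; balance $815.62
Payment period 9: opening $815.62; interest $15.50 → $831.12; payment $333.00; balance $498.12
Payment period 10: opening $498.12; interest $9.46 → $507.58; payment $333.00; balance $174.58
Payment period 11: opening $174.58; interest $3.32 → $177.90; payment $177.90; balance $0.00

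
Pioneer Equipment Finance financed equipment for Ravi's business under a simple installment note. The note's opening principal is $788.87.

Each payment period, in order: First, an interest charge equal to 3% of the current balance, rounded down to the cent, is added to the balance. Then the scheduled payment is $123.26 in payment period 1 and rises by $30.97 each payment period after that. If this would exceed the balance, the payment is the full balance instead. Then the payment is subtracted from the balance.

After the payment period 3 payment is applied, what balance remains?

Payment period 1: $788.87 +$23.66 interest = $812.53; pay $123.26 → $689.27
Payment period 2: $689.27 +$20.67 interest = $709.94; pay $154.23 → $555.71
Payment period 3: $555.71 +$16.67 interest = $572.38; pay $185.20 → $387.18

$387.18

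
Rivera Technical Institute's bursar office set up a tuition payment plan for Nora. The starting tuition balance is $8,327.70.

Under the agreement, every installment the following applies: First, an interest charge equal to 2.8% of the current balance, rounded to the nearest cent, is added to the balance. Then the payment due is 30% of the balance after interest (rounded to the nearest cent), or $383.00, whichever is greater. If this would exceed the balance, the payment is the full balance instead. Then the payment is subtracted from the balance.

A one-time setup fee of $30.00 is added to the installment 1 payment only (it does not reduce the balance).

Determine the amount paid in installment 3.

Installment 1: opening $8,327.70; interest $233.18 → $8,560.88; payment $2,568.26 (+ $30.00 fee); balance $5,992.62
Installment 2: opening $5,992.62; interest $167.79 → $6,160.41; payment $1,848.12; balance $4,312.29
Installment 3: opening $4,312.29; interest $120.74 → $4,433.03; payment $1,329.91; balance $3,103.12

$1,329.91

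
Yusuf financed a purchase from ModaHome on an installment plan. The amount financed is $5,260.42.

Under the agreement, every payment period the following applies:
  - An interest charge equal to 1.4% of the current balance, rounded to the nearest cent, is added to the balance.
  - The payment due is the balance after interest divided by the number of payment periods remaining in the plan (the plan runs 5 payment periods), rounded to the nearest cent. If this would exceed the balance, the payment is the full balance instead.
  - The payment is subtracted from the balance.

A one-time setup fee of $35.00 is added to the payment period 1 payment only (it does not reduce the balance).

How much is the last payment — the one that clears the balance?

# | Opening | Interest | Payment | Fee | End bal
1 | $5,260.42 | $73.65 | $1,066.81 | $35.00 | $4,267.26
2 | $4,267.26 | $59.74 | $1,081.75 | — | $3,245.25
3 | $3,245.25 | $45.43 | $1,096.89 | — | $2,193.79
4 | $2,193.79 | $30.71 | $1,112.25 | — | $1,112.25
5 | $1,112.25 | $15.57 | $1,127.82 | — | $0.00

$1,127.82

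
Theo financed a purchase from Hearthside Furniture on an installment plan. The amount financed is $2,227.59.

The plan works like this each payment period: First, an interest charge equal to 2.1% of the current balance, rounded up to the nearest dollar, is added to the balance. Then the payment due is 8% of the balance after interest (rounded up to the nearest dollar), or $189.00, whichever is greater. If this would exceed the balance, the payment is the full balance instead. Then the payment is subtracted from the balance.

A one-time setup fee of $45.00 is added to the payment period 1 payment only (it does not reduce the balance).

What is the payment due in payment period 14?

Payment period 1: $2,227.59 +$47.00 interest = $2,274.59; pay $189.00 (+ $45.00 fee) → $2,085.59
Payment period 2: $2,085.59 +$44.00 interest = $2,129.59; pay $189.00 → $1,940.59
Payment period 3: $1,940.59 +$41.00 interest = $1,981.59; pay $189.00 → $1,792.59
Payment period 4: $1,792.59 +$38.00 interest = $1,830.59; pay $189.00 → $1,641.59
Payment period 5: $1,641.59 +$35.00 interest = $1,676.59; pay $189.00 → $1,487.59
Payment period 6: $1,487.59 +$32.00 interest = $1,519.59; pay $189.00 → $1,330.59
Payment period 7: $1,330.59 +$28.00 interest = $1,358.59; pay $189.00 → $1,169.59
Payment period 8: $1,169.59 +$25.00 interest = $1,194.59; pay $189.00 → $1,005.59
Payment period 9: $1,005.59 +$22.00 interest = $1,027.59; pay $189.00 → $838.59
Payment period 10: $838.59 +$18.00 interest = $856.59; pay $189.00 → $667.59
Payment period 11: $667.59 +$15.00 interest = $682.59; pay $189.00 → $493.59
Payment period 12: $493.59 +$11.00 interest = $504.59; pay $189.00 → $315.59
Payment period 13: $315.59 +$7.00 interest = $322.59; pay $189.00 → $133.59
Payment period 14: $133.59 +$3.00 interest = $136.59; pay $136.59 → $0.00

$136.59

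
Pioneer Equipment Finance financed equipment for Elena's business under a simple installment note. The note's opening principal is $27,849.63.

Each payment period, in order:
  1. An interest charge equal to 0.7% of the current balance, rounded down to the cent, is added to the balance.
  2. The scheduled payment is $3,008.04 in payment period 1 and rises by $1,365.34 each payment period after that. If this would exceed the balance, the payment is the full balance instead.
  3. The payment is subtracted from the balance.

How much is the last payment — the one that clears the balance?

Payment period 1: opening $27,849.63; interest $194.94 → $28,044.57; payment $3,008.04; balance $25,036.53
Payment period 2: opening $25,036.53; interest $175.25 → $25,211.78; payment $4,373.38; balance $20,838.40
Payment period 3: opening $20,838.40; interest $145.86 → $20,984.26; payment $5,738.72; balance $15,245.54
Payment period 4: opening $15,245.54; interest $106.71 → $15,352.25; payment $7,104.06; balance $8,248.19
Payment period 5: opening $8,248.19; interest $57.73 → $8,305.92; payment $8,305.92; balance $0.00

$8,305.92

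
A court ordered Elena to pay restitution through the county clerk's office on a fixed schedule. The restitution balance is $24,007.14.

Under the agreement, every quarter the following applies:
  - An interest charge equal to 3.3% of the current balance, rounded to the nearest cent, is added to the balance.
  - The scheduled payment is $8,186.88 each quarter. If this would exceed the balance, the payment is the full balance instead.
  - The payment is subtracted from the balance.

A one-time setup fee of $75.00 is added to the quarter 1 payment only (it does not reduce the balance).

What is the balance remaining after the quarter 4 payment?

$0.00

Quarter 1: opening $24,007.14; interest $792.24 → $24,799.38; payment $8,186.88 (+ $75.00 fee); balance $16,612.50
Quarter 2: opening $16,612.50; interest $548.21 → $17,160.71; payment $8,186.88; balance $8,973.83
Quarter 3: opening $8,973.83; interest $296.14 → $9,269.97; payment $8,186.88; balance $1,083.09
Quarter 4: opening $1,083.09; interest $35.74 → $1,118.83; payment $1,118.83; balance $0.00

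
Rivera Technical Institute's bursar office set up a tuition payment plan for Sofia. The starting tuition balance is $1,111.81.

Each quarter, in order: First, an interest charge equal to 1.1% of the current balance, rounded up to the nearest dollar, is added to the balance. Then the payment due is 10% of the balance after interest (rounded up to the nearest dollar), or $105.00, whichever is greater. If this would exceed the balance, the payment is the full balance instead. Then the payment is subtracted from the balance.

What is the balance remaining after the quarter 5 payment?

Quarter 1: $1,111.81 +$13.00 interest = $1,124.81; pay $113.00 → $1,011.81
Quarter 2: $1,011.81 +$12.00 interest = $1,023.81; pay $105.00 → $918.81
Quarter 3: $918.81 +$11.00 interest = $929.81; pay $105.00 → $824.81
Quarter 4: $824.81 +$10.00 interest = $834.81; pay $105.00 → $729.81
Quarter 5: $729.81 +$9.00 interest = $738.81; pay $105.00 → $633.81

$633.81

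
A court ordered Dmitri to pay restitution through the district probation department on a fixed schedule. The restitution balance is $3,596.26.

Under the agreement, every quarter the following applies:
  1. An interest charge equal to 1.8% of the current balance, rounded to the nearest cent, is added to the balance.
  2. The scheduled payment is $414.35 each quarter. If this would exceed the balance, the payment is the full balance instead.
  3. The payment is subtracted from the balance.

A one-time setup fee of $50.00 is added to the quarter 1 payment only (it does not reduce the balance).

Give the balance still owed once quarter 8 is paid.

Quarter 1: $3,596.26 +$64.73 interest = $3,660.99; pay $414.35 (+ $50.00 fee) → $3,246.64
Quarter 2: $3,246.64 +$58.44 interest = $3,305.08; pay $414.35 → $2,890.73
Quarter 3: $2,890.73 +$52.03 interest = $2,942.76; pay $414.35 → $2,528.41
Quarter 4: $2,528.41 +$45.51 interest = $2,573.92; pay $414.35 → $2,159.57
Quarter 5: $2,159.57 +$38.87 interest = $2,198.44; pay $414.35 → $1,784.09
Quarter 6: $1,784.09 +$32.11 interest = $1,816.20; pay $414.35 → $1,401.85
Quarter 7: $1,401.85 +$25.23 interest = $1,427.08; pay $414.35 → $1,012.73
Quarter 8: $1,012.73 +$18.23 interest = $1,030.96; pay $414.35 → $616.61

$616.61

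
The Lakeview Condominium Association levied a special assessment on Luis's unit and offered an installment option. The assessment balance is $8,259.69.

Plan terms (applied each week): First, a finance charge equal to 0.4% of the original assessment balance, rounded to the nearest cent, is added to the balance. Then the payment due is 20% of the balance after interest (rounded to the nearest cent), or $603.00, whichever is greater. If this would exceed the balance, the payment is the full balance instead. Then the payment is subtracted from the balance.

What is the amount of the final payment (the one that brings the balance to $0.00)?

$548.59

Week 1: opening $8,259.69; interest $33.04 → $8,292.73; payment $1,658.55; balance $6,634.18
Week 2: opening $6,634.18; interest $33.04 → $6,667.22; payment $1,333.44; balance $5,333.78
Week 3: opening $5,333.78; interest $33.04 → $5,366.82; payment $1,073.36; balance $4,293.46
Week 4: opening $4,293.46; interest $33.04 → $4,326.50; payment $865.30; balance $3,461.20
Week 5: opening $3,461.20; interest $33.04 → $3,494.24; payment $698.85; balance $2,795.39
Week 6: opening $2,795.39; interest $33.04 → $2,828.43; payment $603.00; balance $2,225.43
Week 7: opening $2,225.43; interest $33.04 → $2,258.47; payment $603.00; balance $1,655.47
Week 8: opening $1,655.47; interest $33.04 → $1,688.51; payment $603.00; balance $1,085.51
Week 9: opening $1,085.51; interest $33.04 → $1,118.55; payment $603.00; balance $515.55
Week 10: opening $515.55; interest $33.04 → $548.59; payment $548.59; balance $0.00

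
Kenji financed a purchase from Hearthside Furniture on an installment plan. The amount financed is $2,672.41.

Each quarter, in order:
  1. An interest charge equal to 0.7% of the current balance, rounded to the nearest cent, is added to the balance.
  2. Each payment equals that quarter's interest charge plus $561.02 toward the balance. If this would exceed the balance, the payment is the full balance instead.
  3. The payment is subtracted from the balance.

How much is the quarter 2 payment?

$575.80

Quarter 1: $2,672.41 +$18.71 interest = $2,691.12; pay $579.73 → $2,111.39
Quarter 2: $2,111.39 +$14.78 interest = $2,126.17; pay $575.80 → $1,550.37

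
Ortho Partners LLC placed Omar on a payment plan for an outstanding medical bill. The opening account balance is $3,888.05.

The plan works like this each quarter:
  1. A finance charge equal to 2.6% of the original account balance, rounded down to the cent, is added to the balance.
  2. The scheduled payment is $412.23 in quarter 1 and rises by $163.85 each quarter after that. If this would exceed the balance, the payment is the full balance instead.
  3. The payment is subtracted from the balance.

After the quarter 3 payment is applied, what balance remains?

# | Opening | Interest | Payment | End bal
1 | $3,888.05 | $101.08 | $412.23 | $3,576.90
2 | $3,576.90 | $101.08 | $576.08 | $3,101.90
3 | $3,101.90 | $101.08 | $739.93 | $2,463.05

$2,463.05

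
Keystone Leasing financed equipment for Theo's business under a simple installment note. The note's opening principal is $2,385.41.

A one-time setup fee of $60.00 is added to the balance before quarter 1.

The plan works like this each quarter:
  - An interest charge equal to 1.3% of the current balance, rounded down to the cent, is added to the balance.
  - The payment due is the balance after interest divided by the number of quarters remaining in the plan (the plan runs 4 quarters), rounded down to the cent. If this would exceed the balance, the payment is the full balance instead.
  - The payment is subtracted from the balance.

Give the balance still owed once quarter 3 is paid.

Quarter 1: $2,445.41 +$31.79 interest = $2,477.20; pay $619.30 → $1,857.90
Quarter 2: $1,857.90 +$24.15 interest = $1,882.05; pay $627.35 → $1,254.70
Quarter 3: $1,254.70 +$16.31 interest = $1,271.01; pay $635.50 → $635.51

$635.51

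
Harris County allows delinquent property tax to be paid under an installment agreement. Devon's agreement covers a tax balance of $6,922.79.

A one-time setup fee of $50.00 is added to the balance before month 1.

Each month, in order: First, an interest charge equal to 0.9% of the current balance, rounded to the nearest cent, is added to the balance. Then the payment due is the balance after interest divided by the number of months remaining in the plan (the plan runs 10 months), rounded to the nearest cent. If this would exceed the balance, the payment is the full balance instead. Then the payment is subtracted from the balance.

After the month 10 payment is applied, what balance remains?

Month 1: $6,972.79 +$62.76 interest = $7,035.55; pay $703.56 → $6,331.99
Month 2: $6,331.99 +$56.99 interest = $6,388.98; pay $709.89 → $5,679.09
Month 3: $5,679.09 +$51.11 interest = $5,730.20; pay $716.28 → $5,013.92
Month 4: $5,013.92 +$45.13 interest = $5,059.05; pay $722.72 → $4,336.33
Month 5: $4,336.33 +$39.03 interest = $4,375.36; pay $729.23 → $3,646.13
Month 6: $3,646.13 +$32.82 interest = $3,678.95; pay $735.79 → $2,943.16
Month 7: $2,943.16 +$26.49 interest = $2,969.65; pay $742.41 → $2,227.24
Month 8: $2,227.24 +$20.05 interest = $2,247.29; pay $749.10 → $1,498.19
Month 9: $1,498.19 +$13.48 interest = $1,511.67; pay $755.84 → $755.83
Month 10: $755.83 +$6.80 interest = $762.63; pay $762.63 → $0.00

$0.00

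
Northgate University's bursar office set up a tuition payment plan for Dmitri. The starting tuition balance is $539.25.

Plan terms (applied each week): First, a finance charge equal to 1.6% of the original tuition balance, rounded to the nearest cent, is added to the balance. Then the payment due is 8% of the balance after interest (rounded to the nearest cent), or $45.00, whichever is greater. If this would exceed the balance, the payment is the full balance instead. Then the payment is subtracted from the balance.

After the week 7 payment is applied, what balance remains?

$284.66

Week 1: $539.25 +$8.63 interest = $547.88; pay $45.00 → $502.88
Week 2: $502.88 +$8.63 interest = $511.51; pay $45.00 → $466.51
Week 3: $466.51 +$8.63 interest = $475.14; pay $45.00 → $430.14
Week 4: $430.14 +$8.63 interest = $438.77; pay $45.00 → $393.77
Week 5: $393.77 +$8.63 interest = $402.40; pay $45.00 → $357.40
Week 6: $357.40 +$8.63 interest = $366.03; pay $45.00 → $321.03
Week 7: $321.03 +$8.63 interest = $329.66; pay $45.00 → $284.66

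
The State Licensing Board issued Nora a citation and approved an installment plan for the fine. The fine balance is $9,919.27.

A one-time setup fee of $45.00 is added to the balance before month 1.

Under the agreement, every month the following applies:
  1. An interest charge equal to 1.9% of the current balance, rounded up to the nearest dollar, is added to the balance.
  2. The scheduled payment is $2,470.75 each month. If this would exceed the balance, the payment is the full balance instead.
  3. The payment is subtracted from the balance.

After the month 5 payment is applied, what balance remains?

# | Opening | Interest | Payment | End bal
1 | $9,964.27 | $190.00 | $2,470.75 | $7,683.52
2 | $7,683.52 | $146.00 | $2,470.75 | $5,358.77
3 | $5,358.77 | $102.00 | $2,470.75 | $2,990.02
4 | $2,990.02 | $57.00 | $2,470.75 | $576.27
5 | $576.27 | $11.00 | $587.27 | $0.00

$0.00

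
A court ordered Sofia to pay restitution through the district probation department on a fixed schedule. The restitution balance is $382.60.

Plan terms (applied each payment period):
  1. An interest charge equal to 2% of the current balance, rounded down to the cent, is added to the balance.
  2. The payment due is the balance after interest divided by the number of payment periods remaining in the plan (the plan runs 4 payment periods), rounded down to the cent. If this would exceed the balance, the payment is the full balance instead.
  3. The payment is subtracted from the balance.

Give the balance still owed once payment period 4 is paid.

# | Opening | Interest | Payment | End bal
1 | $382.60 | $7.65 | $97.56 | $292.69
2 | $292.69 | $5.85 | $99.51 | $199.03
3 | $199.03 | $3.98 | $101.50 | $101.51
4 | $101.51 | $2.03 | $103.54 | $0.00

$0.00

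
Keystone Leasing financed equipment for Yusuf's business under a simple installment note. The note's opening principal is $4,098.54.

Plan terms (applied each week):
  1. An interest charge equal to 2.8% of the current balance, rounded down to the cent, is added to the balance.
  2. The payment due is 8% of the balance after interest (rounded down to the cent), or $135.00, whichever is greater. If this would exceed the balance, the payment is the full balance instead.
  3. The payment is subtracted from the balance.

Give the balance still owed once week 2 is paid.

Week 1: opening $4,098.54; interest $114.75 → $4,213.29; payment $337.06; balance $3,876.23
Week 2: opening $3,876.23; interest $108.53 → $3,984.76; payment $318.78; balance $3,665.98

$3,665.98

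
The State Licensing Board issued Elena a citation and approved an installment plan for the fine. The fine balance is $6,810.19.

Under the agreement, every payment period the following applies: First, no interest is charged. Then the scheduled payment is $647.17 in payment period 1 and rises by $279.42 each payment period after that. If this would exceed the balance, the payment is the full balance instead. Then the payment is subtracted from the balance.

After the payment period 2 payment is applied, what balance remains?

Payment period 1: $6,810.19 − $647.17 → $6,163.02
Payment period 2: $6,163.02 − $926.59 → $5,236.43

$5,236.43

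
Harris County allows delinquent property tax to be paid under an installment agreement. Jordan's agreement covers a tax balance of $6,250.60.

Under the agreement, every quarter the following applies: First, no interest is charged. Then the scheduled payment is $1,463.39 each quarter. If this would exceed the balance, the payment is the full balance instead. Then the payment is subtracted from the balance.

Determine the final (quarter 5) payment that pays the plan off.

$397.04

Quarter 1: opening $6,250.60; payment $1,463.39; balance $4,787.21
Quarter 2: opening $4,787.21; payment $1,463.39; balance $3,323.82
Quarter 3: opening $3,323.82; payment $1,463.39; balance $1,860.43
Quarter 4: opening $1,860.43; payment $1,463.39; balance $397.04
Quarter 5: opening $397.04; payment $397.04; balance $0.00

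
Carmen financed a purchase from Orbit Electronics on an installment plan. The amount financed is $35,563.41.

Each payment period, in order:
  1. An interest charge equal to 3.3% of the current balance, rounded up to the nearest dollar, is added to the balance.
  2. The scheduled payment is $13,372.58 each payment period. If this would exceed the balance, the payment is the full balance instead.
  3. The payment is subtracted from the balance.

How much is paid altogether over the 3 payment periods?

$37,865.41

Payment period 1: opening $35,563.41; interest $1,174.00 → $36,737.41; payment $13,372.58; balance $23,364.83
Payment period 2: opening $23,364.83; interest $772.00 → $24,136.83; payment $13,372.58; balance $10,764.25
Payment period 3: opening $10,764.25; interest $356.00 → $11,120.25; payment $11,120.25; balance $0.00
Total paid: $37,865.41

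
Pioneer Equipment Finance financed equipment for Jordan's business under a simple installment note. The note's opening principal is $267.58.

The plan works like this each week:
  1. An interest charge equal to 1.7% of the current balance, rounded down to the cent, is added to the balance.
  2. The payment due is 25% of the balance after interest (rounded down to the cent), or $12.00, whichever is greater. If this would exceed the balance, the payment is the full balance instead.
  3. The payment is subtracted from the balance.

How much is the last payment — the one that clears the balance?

$5.74

Week 1: opening $267.58; interest $4.54 → $272.12; payment $68.03; balance $204.09
Week 2: opening $204.09; interest $3.46 → $207.55; payment $51.88; balance $155.67
Week 3: opening $155.67; interest $2.64 → $158.31; payment $39.57; balance $118.74
Week 4: opening $118.74; interest $2.01 → $120.75; payment $30.18; balance $90.57
Week 5: opening $90.57; interest $1.53 → $92.10; payment $23.02; balance $69.08
Week 6: opening $69.08; interest $1.17 → $70.25; payment $17.56; balance $52.69
Week 7: opening $52.69; interest $0.89 → $53.58; payment $13.39; balance $40.19
Week 8: opening $40.19; interest $0.68 → $40.87; payment $12.00; balance $28.87
Week 9: opening $28.87; interest $0.49 → $29.36; payment $12.00; balance $17.36
Week 10: opening $17.36; interest $0.29 → $17.65; payment $12.00; balance $5.65
Week 11: opening $5.65; interest $0.09 → $5.74; payment $5.74; balance $0.00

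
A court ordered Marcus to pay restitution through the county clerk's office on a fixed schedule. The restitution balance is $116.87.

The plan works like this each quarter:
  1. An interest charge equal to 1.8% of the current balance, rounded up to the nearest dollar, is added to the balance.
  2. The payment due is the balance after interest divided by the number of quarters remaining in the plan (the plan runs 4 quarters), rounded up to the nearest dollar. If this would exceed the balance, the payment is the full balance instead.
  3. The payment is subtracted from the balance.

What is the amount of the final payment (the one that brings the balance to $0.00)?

$31.87

Quarter 1: $116.87 +$3.00 interest = $119.87; pay $30.00 → $89.87
Quarter 2: $89.87 +$2.00 interest = $91.87; pay $31.00 → $60.87
Quarter 3: $60.87 +$2.00 interest = $62.87; pay $32.00 → $30.87
Quarter 4: $30.87 +$1.00 interest = $31.87; pay $31.87 → $0.00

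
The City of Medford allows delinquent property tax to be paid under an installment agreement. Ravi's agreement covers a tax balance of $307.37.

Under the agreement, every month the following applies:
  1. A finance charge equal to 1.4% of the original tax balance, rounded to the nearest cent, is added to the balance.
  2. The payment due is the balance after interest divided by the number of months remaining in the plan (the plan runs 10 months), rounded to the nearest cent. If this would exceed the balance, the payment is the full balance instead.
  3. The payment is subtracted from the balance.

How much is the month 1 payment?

$31.17

Month 1: opening $307.37; interest $4.30 → $311.67; payment $31.17; balance $280.50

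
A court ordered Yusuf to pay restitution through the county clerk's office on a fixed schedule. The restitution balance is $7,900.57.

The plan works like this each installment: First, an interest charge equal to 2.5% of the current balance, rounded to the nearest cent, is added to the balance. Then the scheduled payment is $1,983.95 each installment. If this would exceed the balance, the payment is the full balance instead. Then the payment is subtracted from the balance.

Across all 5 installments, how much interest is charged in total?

Installment 1: opening $7,900.57; interest $197.51 → $8,098.08; payment $1,983.95; balance $6,114.13
Installment 2: opening $6,114.13; interest $152.85 → $6,266.98; payment $1,983.95; balance $4,283.03
Installment 3: opening $4,283.03; interest $107.08 → $4,390.11; payment $1,983.95; balance $2,406.16
Installment 4: opening $2,406.16; interest $60.15 → $2,466.31; payment $1,983.95; balance $482.36
Installment 5: opening $482.36; interest $12.06 → $494.42; payment $494.42; balance $0.00
Total interest: $197.51 + $152.85 + $107.08 + $60.15 + $12.06 = $529.65

$529.65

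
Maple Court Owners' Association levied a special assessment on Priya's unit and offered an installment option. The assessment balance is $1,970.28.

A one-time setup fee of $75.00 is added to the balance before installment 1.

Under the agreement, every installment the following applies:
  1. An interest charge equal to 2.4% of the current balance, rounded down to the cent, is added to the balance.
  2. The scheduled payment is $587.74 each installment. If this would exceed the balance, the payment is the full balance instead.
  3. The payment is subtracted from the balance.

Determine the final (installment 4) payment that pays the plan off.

$399.57

# | Opening | Interest | Payment | End bal
1 | $2,045.28 | $49.08 | $587.74 | $1,506.62
2 | $1,506.62 | $36.15 | $587.74 | $955.03
3 | $955.03 | $22.92 | $587.74 | $390.21
4 | $390.21 | $9.36 | $399.57 | $0.00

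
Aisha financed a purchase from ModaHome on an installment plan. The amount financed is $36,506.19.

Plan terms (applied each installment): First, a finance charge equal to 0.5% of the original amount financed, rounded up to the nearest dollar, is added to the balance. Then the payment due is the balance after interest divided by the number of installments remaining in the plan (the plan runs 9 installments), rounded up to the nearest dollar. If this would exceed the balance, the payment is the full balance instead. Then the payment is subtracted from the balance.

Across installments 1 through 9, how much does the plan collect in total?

Installment 1: opening $36,506.19; interest $183.00 → $36,689.19; payment $4,077.00; balance $32,612.19
Installment 2: opening $32,612.19; interest $183.00 → $32,795.19; payment $4,100.00; balance $28,695.19
Installment 3: opening $28,695.19; interest $183.00 → $28,878.19; payment $4,126.00; balance $24,752.19
Installment 4: opening $24,752.19; interest $183.00 → $24,935.19; payment $4,156.00; balance $20,779.19
Installment 5: opening $20,779.19; interest $183.00 → $20,962.19; payment $4,193.00; balance $16,769.19
Installment 6: opening $16,769.19; interest $183.00 → $16,952.19; payment $4,239.00; balance $12,713.19
Installment 7: opening $12,713.19; interest $183.00 → $12,896.19; payment $4,299.00; balance $8,597.19
Installment 8: opening $8,597.19; interest $183.00 → $8,780.19; payment $4,391.00; balance $4,389.19
Installment 9: opening $4,389.19; interest $183.00 → $4,572.19; payment $4,572.19; balance $0.00
Total paid: $38,153.19

$38,153.19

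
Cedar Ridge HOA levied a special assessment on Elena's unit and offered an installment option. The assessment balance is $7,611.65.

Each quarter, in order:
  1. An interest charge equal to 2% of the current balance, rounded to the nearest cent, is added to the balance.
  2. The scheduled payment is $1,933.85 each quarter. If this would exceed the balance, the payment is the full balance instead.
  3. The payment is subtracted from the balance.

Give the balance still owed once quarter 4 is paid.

Quarter 1: opening $7,611.65; interest $152.23 → $7,763.88; payment $1,933.85; balance $5,830.03
Quarter 2: opening $5,830.03; interest $116.60 → $5,946.63; payment $1,933.85; balance $4,012.78
Quarter 3: opening $4,012.78; interest $80.26 → $4,093.04; payment $1,933.85; balance $2,159.19
Quarter 4: opening $2,159.19; interest $43.18 → $2,202.37; payment $1,933.85; balance $268.52

$268.52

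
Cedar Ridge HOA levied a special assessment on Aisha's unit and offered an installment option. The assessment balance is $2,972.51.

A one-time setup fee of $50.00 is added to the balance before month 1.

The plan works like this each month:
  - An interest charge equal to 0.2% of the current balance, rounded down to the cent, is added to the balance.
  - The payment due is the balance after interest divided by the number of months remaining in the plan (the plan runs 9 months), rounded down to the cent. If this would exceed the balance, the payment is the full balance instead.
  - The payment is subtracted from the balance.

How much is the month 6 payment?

# | Opening | Interest | Payment | End bal
1 | $3,022.51 | $6.04 | $336.50 | $2,692.05
2 | $2,692.05 | $5.38 | $337.17 | $2,360.26
3 | $2,360.26 | $4.72 | $337.85 | $2,027.13
4 | $2,027.13 | $4.05 | $338.53 | $1,692.65
5 | $1,692.65 | $3.38 | $339.20 | $1,356.83
6 | $1,356.83 | $2.71 | $339.88 | $1,019.66

$339.88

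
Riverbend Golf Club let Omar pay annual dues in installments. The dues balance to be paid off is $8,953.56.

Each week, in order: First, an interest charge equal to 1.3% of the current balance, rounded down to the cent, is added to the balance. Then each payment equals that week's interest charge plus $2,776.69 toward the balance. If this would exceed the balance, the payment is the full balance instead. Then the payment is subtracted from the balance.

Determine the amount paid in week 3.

$2,820.89

Week 1: $8,953.56 +$116.39 interest = $9,069.95; pay $2,893.08 → $6,176.87
Week 2: $6,176.87 +$80.29 interest = $6,257.16; pay $2,856.98 → $3,400.18
Week 3: $3,400.18 +$44.20 interest = $3,444.38; pay $2,820.89 → $623.49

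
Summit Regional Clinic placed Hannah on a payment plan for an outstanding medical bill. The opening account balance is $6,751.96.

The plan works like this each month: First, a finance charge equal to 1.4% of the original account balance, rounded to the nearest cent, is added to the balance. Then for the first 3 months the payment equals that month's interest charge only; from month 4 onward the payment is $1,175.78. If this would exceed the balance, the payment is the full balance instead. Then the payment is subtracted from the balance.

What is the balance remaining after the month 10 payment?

Month 1: opening $6,751.96; interest $94.53 → $6,846.49; payment $94.53; balance $6,751.96
Month 2: opening $6,751.96; interest $94.53 → $6,846.49; payment $94.53; balance $6,751.96
Month 3: opening $6,751.96; interest $94.53 → $6,846.49; payment $94.53; balance $6,751.96
Month 4: opening $6,751.96; interest $94.53 → $6,846.49; payment $1,175.78; balance $5,670.71
Month 5: opening $5,670.71; interest $94.53 → $5,765.24; payment $1,175.78; balance $4,589.46
Month 6: opening $4,589.46; interest $94.53 → $4,683.99; payment $1,175.78; balance $3,508.21
Month 7: opening $3,508.21; interest $94.53 → $3,602.74; payment $1,175.78; balance $2,426.96
Month 8: opening $2,426.96; interest $94.53 → $2,521.49; payment $1,175.78; balance $1,345.71
Month 9: opening $1,345.71; interest $94.53 → $1,440.24; payment $1,175.78; balance $264.46
Month 10: opening $264.46; interest $94.53 → $358.99; payment $358.99; balance $0.00

$0.00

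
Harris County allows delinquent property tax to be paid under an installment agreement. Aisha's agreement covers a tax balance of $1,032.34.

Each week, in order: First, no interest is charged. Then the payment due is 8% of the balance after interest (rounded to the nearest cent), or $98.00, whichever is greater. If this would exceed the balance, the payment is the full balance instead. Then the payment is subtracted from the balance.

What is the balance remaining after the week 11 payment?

$0.00

# | Opening | Payment | End bal
1 | $1,032.34 | $98.00 | $934.34
2 | $934.34 | $98.00 | $836.34
3 | $836.34 | $98.00 | $738.34
4 | $738.34 | $98.00 | $640.34
5 | $640.34 | $98.00 | $542.34
6 | $542.34 | $98.00 | $444.34
7 | $444.34 | $98.00 | $346.34
8 | $346.34 | $98.00 | $248.34
9 | $248.34 | $98.00 | $150.34
10 | $150.34 | $98.00 | $52.34
11 | $52.34 | $52.34 | $0.00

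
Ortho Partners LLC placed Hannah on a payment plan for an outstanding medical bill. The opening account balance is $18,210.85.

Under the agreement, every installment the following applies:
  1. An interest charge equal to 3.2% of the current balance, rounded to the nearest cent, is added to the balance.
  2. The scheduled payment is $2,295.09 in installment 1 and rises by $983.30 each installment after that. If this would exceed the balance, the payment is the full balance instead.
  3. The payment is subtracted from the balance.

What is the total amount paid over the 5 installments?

$20,239.10

Installment 1: opening $18,210.85; interest $582.75 → $18,793.60; payment $2,295.09; balance $16,498.51
Installment 2: opening $16,498.51; interest $527.95 → $17,026.46; payment $3,278.39; balance $13,748.07
Installment 3: opening $13,748.07; interest $439.94 → $14,188.01; payment $4,261.69; balance $9,926.32
Installment 4: opening $9,926.32; interest $317.64 → $10,243.96; payment $5,244.99; balance $4,998.97
Installment 5: opening $4,998.97; interest $159.97 → $5,158.94; payment $5,158.94; balance $0.00
Total paid: $20,239.10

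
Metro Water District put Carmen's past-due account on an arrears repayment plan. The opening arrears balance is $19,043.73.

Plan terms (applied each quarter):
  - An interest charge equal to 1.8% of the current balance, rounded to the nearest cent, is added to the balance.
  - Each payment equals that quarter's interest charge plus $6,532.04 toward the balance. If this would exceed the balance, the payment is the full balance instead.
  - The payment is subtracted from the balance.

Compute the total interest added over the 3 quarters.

# | Opening | Interest | Payment | End bal
1 | $19,043.73 | $342.79 | $6,874.83 | $12,511.69
2 | $12,511.69 | $225.21 | $6,757.25 | $5,979.65
3 | $5,979.65 | $107.63 | $6,087.28 | $0.00
Total interest: $342.79 + $225.21 + $107.63 = $675.63

$675.63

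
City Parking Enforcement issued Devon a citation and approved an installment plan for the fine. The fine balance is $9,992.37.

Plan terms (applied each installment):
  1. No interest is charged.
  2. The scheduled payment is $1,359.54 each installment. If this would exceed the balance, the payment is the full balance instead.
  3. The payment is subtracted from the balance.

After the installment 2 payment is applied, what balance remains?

$7,273.29

# | Opening | Payment | End bal
1 | $9,992.37 | $1,359.54 | $8,632.83
2 | $8,632.83 | $1,359.54 | $7,273.29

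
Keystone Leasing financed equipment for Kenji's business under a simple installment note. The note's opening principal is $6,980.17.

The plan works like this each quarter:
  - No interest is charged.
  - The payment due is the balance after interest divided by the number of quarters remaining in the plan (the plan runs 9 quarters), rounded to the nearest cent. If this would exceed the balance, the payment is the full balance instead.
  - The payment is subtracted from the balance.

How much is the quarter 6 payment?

Quarter 1: opening $6,980.17; payment $775.57; balance $6,204.60
Quarter 2: opening $6,204.60; payment $775.58; balance $5,429.02
Quarter 3: opening $5,429.02; payment $775.57; balance $4,653.45
Quarter 4: opening $4,653.45; payment $775.58; balance $3,877.87
Quarter 5: opening $3,877.87; payment $775.57; balance $3,102.30
Quarter 6: opening $3,102.30; payment $775.58; balance $2,326.72

$775.58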